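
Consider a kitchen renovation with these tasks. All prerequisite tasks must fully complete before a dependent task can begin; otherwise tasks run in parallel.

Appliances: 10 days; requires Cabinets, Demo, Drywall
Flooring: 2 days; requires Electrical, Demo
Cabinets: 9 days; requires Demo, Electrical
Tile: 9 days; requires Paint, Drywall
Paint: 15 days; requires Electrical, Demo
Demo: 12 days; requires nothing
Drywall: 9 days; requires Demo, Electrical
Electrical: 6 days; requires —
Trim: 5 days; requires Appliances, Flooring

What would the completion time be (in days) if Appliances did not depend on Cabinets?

Before: longest chain Demo→Drywall→Appliances→Trim = 12+9+10+5 = 36, finish 36.
Dropping Cabinets→Appliances doesn't change Appliances's earliest start (21); another predecessor still binds.
The longest chain is now Demo→Drywall→Appliances→Trim = 12+9+10+5 = 36, so the job takes 36 days.

36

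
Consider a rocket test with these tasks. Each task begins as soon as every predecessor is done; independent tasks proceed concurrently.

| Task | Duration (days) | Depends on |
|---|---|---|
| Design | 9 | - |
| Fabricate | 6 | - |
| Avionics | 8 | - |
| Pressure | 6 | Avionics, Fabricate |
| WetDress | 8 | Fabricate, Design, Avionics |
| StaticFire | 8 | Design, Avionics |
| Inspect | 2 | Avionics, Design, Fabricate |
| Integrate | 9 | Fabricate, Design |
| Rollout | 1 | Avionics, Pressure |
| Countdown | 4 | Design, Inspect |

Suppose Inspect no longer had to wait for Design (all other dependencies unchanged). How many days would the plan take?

With the dependency in place, Design→Integrate = 9+9 = 18 sets the finish at 18 days.
Without Design→Inspect, Inspect's earliest start moves from 9 to 8.
The longest chain is now Design→Integrate = 9+9 = 18, so the plan takes 18 days.

18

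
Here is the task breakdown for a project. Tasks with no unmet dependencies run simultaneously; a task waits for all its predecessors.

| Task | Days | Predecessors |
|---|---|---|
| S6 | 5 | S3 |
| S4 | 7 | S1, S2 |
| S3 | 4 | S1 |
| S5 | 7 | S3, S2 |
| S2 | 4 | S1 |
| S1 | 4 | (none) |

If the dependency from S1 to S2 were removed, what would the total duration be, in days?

Original critical path: S1→S2→S4 = 4+4+7 = 15 ⇒ 15 days.
Without S1→S2, S2's earliest start moves from 4 to 0.
After: S1→S3→S5 = 4+4+7 = 15 → 15 days.

15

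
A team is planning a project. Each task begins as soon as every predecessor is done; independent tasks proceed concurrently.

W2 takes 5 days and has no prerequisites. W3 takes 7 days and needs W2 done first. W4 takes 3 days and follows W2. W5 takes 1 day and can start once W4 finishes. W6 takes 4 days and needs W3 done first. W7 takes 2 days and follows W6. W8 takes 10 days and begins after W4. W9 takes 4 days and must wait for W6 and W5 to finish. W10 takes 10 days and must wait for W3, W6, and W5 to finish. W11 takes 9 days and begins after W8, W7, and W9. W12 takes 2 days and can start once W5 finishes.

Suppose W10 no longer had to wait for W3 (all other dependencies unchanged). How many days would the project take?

Before: longest chain W2→W3→W6→W9→W11 = 5+7+4+4+9 = 29, finish 29.
Dropping W3→W10 doesn't change W10's earliest start (16); another predecessor still binds.
The longest chain is now W2→W3→W6→W9→W11 = 5+7+4+4+9 = 29, so the project takes 29 days.

29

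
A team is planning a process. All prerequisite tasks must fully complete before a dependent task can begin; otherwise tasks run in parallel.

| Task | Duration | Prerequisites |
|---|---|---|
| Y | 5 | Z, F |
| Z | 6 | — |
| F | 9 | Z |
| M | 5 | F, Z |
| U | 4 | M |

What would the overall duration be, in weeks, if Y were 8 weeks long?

Actual critical path: Z→F→M→U = 6+9+5+4 = 24 ⇒ 24 weeks.
Y is off the critical path — its longest chain is 20 weeks, giving 4 of slack.
That remains the longest chain; total 24 weeks.

24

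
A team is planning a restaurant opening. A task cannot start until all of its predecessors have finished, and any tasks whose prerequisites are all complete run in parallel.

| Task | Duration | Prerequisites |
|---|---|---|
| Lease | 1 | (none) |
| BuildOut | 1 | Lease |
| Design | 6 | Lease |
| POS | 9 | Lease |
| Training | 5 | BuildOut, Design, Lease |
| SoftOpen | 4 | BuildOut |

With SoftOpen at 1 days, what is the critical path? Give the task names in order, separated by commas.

Actual critical path: Lease→Design→Training = 1+6+5 = 12 ⇒ 12 days.
SoftOpen has 6 days of float (longest path through it is 6).
The critical path is still Lease→Design→Training; finish is now 12 days.

Lease, Design, Training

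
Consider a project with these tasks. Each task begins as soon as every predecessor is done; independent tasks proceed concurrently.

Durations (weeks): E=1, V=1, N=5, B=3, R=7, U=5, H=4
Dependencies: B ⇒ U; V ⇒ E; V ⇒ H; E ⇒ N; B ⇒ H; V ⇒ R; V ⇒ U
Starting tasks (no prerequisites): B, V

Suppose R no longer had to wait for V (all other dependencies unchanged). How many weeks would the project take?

8

Original critical path: B→U = 3+5 = 8 ⇒ 8 weeks.
Without V→R, R's earliest start moves from 1 to 0.
New critical path: B→U = 3+5 = 8 ⇒ 8 weeks.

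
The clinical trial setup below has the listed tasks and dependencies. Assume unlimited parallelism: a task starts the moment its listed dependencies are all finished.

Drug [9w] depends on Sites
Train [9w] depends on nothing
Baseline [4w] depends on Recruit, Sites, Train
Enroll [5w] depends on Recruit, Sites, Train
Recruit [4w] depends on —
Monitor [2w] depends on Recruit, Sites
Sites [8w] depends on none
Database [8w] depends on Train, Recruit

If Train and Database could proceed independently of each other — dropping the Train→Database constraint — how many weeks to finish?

17

Original critical path: Sites→Drug = 8+9 = 17 ⇒ 17 weeks.
Without Train→Database, Database's earliest start moves from 9 to 4.
The longest chain is now Sites→Drug = 8+9 = 17, so the job takes 17 weeks.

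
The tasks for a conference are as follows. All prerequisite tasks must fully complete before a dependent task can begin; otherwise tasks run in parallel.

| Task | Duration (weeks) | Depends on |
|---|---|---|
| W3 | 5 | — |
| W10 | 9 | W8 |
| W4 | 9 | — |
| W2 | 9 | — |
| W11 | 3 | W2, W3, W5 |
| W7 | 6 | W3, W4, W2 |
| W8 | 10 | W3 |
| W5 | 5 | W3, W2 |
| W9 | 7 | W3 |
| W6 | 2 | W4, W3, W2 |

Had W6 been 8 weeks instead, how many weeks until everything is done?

The binding path is W3→W8→W10 = 5+10+9 = 24; finish at 24 weeks.
W6 has 13 weeks of float (longest path through it is 11).
That remains the longest chain; total 24 weeks.

24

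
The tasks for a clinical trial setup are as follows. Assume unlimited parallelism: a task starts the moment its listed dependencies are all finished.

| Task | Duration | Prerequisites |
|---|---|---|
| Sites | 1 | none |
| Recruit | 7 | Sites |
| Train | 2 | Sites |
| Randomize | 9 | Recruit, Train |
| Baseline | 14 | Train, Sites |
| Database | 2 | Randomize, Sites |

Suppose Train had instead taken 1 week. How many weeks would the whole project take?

The binding path is Sites→Recruit→Randomize→Database = 1+7+9+2 = 19; finish at 19 weeks.
Train is off the critical path — its longest chain is 17 weeks, giving 2 of slack.
That remains the longest chain; total 19 weeks.

19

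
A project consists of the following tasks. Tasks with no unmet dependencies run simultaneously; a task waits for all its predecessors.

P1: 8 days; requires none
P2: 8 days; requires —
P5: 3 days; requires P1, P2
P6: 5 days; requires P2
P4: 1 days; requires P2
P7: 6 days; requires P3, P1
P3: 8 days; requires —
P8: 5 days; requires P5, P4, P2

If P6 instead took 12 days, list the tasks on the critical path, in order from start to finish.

P2, P6

The binding path is P1→P5→P8 = 8+3+5 = 16; finish at 16 days.
P6 has 3 days of float (longest path through it is 13).
Now P2→P6 = 8+12 = 20 is longest, so the finish becomes 20 days.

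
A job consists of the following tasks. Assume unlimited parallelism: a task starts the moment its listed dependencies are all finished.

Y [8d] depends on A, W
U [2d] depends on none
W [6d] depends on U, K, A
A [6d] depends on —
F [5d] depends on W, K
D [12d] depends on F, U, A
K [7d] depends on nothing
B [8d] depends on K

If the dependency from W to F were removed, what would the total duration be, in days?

24

With the dependency in place, K→W→F→D = 7+6+5+12 = 30 sets the finish at 30 days.
Without W→F, F's earliest start moves from 13 to 7.
The longest chain is now K→F→D = 7+5+12 = 24, so the plan takes 24 days.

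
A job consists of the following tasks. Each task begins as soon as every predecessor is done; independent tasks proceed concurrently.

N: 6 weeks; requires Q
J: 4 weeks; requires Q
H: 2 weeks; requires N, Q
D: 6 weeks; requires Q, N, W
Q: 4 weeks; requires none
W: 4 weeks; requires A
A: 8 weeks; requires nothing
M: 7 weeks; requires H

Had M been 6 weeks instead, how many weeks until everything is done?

18

Critical path before the change: Q→N→H→M = 4+6+2+7 = 19 giving 19 weeks.
M is on the critical path; changing it to 6 makes that path 18 weeks.
New critical path: A→W→D = 8+4+6 = 18 ⇒ 18 weeks.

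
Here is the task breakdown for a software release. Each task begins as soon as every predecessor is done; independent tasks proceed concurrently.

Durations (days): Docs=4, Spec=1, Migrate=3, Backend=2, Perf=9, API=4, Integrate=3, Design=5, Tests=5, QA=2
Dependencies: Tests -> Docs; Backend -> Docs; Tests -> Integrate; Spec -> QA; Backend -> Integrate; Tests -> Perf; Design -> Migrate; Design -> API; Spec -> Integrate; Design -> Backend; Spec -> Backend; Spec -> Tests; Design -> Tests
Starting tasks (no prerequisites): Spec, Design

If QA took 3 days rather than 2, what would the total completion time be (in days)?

Baseline: Design→Tests→Perf = 5+5+9 = 19 → 19 days.
QA has 16 days of float (longest path through it is 3).
That remains the longest chain; total 19 days.

19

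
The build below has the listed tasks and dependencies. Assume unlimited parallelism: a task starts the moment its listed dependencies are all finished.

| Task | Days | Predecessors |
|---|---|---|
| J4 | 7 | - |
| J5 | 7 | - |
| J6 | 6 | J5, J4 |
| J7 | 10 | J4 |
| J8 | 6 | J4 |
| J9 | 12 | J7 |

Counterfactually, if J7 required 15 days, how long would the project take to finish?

As given, the longest chain is J4→J7→J9 = 7+10+12 = 29, so the finish is 29 days.
J7 is on the critical path; changing it to 15 makes that path 34 days.
The critical path is still J4→J7→J9; finish is now 34 days.

34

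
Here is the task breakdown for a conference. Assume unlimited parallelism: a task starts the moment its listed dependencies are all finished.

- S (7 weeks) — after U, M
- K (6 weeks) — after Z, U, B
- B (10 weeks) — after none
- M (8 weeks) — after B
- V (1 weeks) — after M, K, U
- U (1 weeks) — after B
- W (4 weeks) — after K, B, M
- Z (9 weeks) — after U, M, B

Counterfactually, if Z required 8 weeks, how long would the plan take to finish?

36

Baseline: B→M→Z→K→W = 10+8+9+6+4 = 37 → 37 weeks.
Since Z is critical, the -1 change carries straight to that chain (now 36 weeks).
No other chain overtakes it, so the finish is 36 weeks.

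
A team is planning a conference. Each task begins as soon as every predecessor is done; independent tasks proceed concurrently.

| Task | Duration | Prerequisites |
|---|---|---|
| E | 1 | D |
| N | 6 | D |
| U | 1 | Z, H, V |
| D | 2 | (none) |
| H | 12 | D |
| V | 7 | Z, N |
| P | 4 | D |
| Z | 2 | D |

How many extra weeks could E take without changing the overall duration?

Critical path: D→N→V→U = 2+6+7+1 = 16, so the finish is 16 weeks.
Longest path through E: 3 weeks (earliest finish 3, latest finish 16).
So E can slip 16 − 3 = 13 weeks.

13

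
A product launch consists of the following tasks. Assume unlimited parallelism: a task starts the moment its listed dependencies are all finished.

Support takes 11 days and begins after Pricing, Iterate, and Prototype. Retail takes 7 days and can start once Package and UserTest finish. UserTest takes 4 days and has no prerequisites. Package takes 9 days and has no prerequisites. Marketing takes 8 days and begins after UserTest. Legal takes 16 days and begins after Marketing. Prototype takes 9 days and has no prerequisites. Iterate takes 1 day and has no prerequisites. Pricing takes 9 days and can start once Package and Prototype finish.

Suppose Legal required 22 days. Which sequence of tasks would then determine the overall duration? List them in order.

UserTest, Marketing, Legal

Actual critical path: Prototype→Pricing→Support = 9+9+11 = 29 ⇒ 29 days.
Legal has 1 day of float (longest path through it is 28).
Now UserTest→Marketing→Legal = 4+8+22 = 34 is longest, so the finish becomes 34 days.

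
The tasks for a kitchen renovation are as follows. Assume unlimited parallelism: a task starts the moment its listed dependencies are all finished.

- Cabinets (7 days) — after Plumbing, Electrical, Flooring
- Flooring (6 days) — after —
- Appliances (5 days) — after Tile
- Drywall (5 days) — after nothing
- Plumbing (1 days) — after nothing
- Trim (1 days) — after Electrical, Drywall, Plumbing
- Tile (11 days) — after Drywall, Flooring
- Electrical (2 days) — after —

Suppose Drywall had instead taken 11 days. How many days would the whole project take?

Critical path before the change: Flooring→Tile→Appliances = 6+11+5 = 22 giving 22 days.
Drywall is off the critical path — its longest chain is 21 days, giving 1 of slack.
The binding chain switches to Drywall→Tile→Appliances = 11+11+5 = 27; finish 27 days.

27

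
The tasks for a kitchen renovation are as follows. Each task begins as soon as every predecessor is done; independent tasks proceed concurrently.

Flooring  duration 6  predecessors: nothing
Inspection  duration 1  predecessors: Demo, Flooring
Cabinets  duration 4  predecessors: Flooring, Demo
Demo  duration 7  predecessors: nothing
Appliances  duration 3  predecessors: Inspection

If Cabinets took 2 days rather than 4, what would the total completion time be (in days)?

Baseline: Demo→Cabinets = 7+4 = 11 → 11 days.
Since Cabinets is critical, the -2 change carries straight to that chain (now 9 days).
Now Demo→Inspection→Appliances = 7+1+3 = 11 is longest, so the finish becomes 11 days.

11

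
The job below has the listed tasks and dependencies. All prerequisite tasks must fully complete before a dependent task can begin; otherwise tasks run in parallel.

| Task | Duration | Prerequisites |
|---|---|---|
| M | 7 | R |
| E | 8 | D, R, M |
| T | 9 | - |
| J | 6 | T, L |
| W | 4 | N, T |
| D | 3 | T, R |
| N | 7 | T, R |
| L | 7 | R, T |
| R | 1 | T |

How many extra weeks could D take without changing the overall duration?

4

T→R→M→E = 9+1+7+8 = 25 sets the makespan at 25 weeks.
Longest path through D: 21 weeks (earliest finish 13, latest finish 17).
So D can slip 17 − 13 = 4 weeks.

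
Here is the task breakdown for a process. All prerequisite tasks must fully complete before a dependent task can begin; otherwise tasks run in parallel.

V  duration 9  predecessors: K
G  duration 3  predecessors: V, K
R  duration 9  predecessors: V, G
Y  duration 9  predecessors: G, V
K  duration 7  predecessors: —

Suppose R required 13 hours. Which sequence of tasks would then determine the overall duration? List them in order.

The binding path is K→V→G→R = 7+9+3+9 = 28; finish at 28 hours.
R is on the critical path; changing it to 13 makes that path 32 hours.
That remains the longest chain; total 32 hours.

K, V, G, R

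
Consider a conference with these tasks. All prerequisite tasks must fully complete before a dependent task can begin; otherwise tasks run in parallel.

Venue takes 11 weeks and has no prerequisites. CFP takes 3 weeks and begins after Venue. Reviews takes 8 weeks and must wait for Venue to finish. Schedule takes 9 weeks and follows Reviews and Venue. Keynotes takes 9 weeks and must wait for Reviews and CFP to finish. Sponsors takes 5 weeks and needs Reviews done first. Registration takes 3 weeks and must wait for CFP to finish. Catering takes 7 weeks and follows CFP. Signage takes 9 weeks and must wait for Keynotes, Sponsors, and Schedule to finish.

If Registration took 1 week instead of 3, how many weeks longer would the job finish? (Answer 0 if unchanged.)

As given, the longest chain is Venue→Reviews→Schedule→Signage = 11+8+9+9 = 37, so the finish is 37 weeks.
Registration is off the critical path — its longest chain is 17 weeks, giving 20 of slack.
No other chain overtakes it, so the finish is 37 weeks.
Change in finish: 37 − 37 = +0 weeks.

0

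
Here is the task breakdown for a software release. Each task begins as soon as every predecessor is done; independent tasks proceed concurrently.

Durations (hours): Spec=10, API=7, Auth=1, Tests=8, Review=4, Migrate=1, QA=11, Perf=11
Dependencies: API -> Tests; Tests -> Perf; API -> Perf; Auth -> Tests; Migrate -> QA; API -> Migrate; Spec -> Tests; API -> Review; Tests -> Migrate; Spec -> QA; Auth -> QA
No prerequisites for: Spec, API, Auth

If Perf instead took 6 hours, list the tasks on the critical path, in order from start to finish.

Spec, Tests, Migrate, QA

Baseline: Spec→Tests→Migrate→QA = 10+8+1+11 = 30 → 30 hours.
Perf has 1 hour of float (longest path through it is 29).
That remains the longest chain; total 30 hours.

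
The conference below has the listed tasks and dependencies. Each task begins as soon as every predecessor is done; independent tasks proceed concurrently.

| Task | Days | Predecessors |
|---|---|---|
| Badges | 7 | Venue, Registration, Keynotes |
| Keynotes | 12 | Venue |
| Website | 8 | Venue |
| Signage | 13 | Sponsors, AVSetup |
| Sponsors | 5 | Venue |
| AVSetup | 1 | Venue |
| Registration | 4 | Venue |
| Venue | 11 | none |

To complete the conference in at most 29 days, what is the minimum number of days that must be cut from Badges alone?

Current finish: 30 days; target: 29.
Badges is on every critical path, so each day cut from Badges cuts the finish by one (this holds down to a finish of 29).
Need 30 − 29 = 1 day off Badges → Badges becomes 6 days, finish becomes 29.

1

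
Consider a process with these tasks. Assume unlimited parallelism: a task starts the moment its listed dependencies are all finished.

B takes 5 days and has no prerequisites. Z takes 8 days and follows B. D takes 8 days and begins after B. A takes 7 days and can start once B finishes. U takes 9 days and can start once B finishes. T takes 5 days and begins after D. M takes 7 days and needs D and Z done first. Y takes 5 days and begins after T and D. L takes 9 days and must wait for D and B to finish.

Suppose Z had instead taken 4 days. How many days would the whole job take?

Actual critical path: B→D→T→Y = 5+8+5+5 = 23 ⇒ 23 days.
Z has 3 days of float (longest path through it is 20).
The critical path is still B→D→T→Y; finish is now 23 days.

23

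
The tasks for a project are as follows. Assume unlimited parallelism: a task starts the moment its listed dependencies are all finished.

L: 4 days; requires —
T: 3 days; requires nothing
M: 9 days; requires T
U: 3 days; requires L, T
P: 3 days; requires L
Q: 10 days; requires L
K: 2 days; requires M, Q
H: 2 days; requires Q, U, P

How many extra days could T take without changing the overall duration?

The longest chain is L→Q→K = 4+10+2 = 16; overall finish 16 days.
The longest chain containing T totals 14 days.
Slack of T = 2 − 0 = 2 days.

2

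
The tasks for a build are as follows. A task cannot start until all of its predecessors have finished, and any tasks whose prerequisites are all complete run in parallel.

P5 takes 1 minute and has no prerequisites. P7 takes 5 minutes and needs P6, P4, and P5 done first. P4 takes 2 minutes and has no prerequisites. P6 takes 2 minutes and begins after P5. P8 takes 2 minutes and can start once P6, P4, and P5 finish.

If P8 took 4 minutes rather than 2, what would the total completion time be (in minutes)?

8

The binding path is P5→P6→P7 = 1+2+5 = 8; finish at 8 minutes.
P8 has 3 minutes of float (longest path through it is 5).
The critical path is still P5→P6→P7; finish is now 8 minutes.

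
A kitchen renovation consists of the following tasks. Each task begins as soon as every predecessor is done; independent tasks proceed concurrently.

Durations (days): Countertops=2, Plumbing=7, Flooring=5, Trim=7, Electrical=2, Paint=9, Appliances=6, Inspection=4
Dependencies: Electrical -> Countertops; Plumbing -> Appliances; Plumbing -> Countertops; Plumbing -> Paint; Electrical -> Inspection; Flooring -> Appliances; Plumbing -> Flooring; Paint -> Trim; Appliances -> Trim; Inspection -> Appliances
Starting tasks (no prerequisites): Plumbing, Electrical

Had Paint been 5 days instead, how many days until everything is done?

25

Baseline: Plumbing→Flooring→Appliances→Trim = 7+5+6+7 = 25 → 25 days.
Paint is off the critical path — its longest chain is 23 days, giving 2 of slack.
The critical path is still Plumbing→Flooring→Appliances→Trim; finish is now 25 days.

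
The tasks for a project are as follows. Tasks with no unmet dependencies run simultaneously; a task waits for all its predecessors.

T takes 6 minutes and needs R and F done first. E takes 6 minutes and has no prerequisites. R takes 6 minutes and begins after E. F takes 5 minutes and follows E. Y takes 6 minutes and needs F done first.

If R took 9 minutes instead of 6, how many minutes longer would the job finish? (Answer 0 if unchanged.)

3

The binding path is E→R→T = 6+6+6 = 18; finish at 18 minutes.
R is on the critical path; changing it to 9 makes that path 21 minutes.
That remains the longest chain; total 21 minutes.
Change in finish: 21 − 18 = +3 minutes.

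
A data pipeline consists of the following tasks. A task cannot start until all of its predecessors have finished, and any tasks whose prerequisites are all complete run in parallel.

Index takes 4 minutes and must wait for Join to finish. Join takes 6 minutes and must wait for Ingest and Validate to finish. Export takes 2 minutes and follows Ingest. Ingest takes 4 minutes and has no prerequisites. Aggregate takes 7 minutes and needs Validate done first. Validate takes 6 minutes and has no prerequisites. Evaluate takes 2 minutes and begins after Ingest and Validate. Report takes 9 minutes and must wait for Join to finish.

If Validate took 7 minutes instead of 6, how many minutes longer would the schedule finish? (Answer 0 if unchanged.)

1

Critical path before the change: Validate→Join→Report = 6+6+9 = 21 giving 21 minutes.
Validate is on the critical path; changing it to 7 makes that path 22 minutes.
The critical path is still Validate→Join→Report; finish is now 22 minutes.
Change in finish: 22 − 21 = +1 minutes.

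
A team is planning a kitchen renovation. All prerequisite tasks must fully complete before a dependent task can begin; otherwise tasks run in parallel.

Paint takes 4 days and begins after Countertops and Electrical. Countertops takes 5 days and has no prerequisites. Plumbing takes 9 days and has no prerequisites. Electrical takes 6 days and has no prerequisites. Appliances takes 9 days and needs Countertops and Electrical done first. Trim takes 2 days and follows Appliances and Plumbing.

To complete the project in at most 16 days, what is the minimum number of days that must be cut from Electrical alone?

Current finish: 17 days; target: 16.
Electrical is on every critical path, so each day cut from Electrical cuts the finish by one (this holds down to a finish of 16).
Need 17 − 16 = 1 day off Electrical → Electrical becomes 5 days, finish becomes 16.

1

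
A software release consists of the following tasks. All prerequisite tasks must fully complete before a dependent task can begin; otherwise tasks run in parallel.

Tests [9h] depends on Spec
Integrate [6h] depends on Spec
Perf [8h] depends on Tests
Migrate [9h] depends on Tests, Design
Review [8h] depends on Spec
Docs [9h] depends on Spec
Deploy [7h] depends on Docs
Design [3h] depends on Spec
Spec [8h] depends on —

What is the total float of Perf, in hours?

1

Critical path: Spec→Tests→Migrate = 8+9+9 = 26, so the finish is 26 hours.
Longest path through Perf: 25 hours (earliest finish 25, latest finish 26).
Slack of Perf = 18 − 17 = 1 hour.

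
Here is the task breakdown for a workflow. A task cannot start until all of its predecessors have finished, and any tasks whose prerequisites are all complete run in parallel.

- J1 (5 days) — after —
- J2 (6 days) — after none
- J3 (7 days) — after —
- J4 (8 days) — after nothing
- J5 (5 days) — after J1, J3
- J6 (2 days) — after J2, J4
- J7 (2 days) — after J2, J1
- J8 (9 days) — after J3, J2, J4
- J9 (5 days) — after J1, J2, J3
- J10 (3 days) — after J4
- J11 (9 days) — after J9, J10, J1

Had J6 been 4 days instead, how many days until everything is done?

21

Critical path before the change: J3→J9→J11 = 7+5+9 = 21 giving 21 days.
J6 is off the critical path — its longest chain is 10 days, giving 11 of slack.
No other chain overtakes it, so the finish is 21 days.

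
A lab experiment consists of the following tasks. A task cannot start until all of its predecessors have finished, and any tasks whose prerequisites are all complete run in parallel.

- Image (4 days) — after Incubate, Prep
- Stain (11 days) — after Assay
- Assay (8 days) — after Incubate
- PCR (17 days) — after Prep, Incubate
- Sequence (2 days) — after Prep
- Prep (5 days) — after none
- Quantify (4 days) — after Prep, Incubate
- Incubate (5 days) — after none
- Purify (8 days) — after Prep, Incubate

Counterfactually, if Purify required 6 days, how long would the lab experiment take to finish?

24

Baseline: Incubate→Assay→Stain = 5+8+11 = 24 → 24 days.
Purify is off the critical path — its longest chain is 13 days, giving 11 of slack.
That remains the longest chain; total 24 days.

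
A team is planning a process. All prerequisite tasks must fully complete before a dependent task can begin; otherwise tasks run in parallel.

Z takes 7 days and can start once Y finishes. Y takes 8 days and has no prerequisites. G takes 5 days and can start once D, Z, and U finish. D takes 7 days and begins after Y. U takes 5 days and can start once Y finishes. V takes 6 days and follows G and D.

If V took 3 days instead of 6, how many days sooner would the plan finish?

3

As given, the longest chain is Y→Z→G→V = 8+7+5+6 = 26, so the finish is 26 days.
V is on the critical path; changing it to 3 makes that path 23 days.
The critical path is still Y→Z→G→V; finish is now 23 days.
Change in finish: 23 − 26 = -3 days.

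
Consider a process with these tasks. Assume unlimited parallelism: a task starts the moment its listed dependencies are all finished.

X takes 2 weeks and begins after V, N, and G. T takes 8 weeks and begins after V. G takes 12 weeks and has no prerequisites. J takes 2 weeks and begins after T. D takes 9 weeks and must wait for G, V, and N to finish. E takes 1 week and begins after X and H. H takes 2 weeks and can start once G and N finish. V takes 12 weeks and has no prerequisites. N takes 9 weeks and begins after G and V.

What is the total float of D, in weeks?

The longest chain is V→N→D = 12+9+9 = 30; overall finish 30 weeks.
The longest chain containing D totals 30 weeks.
Float = 30 − 30 = 0.

0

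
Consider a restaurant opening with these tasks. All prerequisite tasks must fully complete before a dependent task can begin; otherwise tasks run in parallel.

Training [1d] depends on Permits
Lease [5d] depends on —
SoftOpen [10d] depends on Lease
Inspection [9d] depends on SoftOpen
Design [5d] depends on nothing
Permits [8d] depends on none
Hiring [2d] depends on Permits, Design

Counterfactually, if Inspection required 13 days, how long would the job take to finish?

As given, the longest chain is Lease→SoftOpen→Inspection = 5+10+9 = 24, so the finish is 24 days.
Since Inspection is critical, the +4 change carries straight to that chain (now 28 days).
The critical path is still Lease→SoftOpen→Inspection; finish is now 28 days.

28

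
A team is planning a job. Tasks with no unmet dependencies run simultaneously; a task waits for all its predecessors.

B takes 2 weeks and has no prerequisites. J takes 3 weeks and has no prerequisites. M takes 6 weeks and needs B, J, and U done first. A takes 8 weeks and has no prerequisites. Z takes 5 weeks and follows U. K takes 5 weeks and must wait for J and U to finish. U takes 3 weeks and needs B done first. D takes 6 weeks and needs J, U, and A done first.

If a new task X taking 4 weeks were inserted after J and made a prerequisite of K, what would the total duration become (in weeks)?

Originally the plan takes 14 weeks.
With X inserted, K now waits for max(J, U, X).
New critical path: A→D = 8+6 = 14 ⇒ 14 weeks.

14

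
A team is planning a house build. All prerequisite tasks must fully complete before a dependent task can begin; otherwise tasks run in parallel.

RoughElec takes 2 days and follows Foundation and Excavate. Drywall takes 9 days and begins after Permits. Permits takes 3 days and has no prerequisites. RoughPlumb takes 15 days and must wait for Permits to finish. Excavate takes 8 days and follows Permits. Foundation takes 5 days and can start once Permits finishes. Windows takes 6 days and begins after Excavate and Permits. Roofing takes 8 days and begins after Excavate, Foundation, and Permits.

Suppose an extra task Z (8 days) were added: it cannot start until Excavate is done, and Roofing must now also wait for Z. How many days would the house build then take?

Originally the house build takes 19 days.
With Z inserted, Roofing now waits for max(Excavate, Foundation, Permits, Z).
New critical path: Permits→Excavate→Z→Roofing = 3+8+8+8 = 27 ⇒ 27 days.

27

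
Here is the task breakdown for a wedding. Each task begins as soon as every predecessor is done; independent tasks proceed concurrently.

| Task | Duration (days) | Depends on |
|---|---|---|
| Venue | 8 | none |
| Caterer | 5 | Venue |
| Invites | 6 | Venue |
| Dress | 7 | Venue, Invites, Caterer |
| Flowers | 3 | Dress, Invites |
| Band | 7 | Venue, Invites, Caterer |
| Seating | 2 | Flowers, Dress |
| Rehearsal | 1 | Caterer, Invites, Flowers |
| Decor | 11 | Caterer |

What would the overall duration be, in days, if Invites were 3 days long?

The binding path is Venue→Invites→Dress→Flowers→Seating = 8+6+7+3+2 = 26; finish at 26 days.
Invites is on the critical path; changing it to 3 makes that path 23 days.
New critical path: Venue→Caterer→Dress→Flowers→Seating = 8+5+7+3+2 = 25 ⇒ 25 days.

25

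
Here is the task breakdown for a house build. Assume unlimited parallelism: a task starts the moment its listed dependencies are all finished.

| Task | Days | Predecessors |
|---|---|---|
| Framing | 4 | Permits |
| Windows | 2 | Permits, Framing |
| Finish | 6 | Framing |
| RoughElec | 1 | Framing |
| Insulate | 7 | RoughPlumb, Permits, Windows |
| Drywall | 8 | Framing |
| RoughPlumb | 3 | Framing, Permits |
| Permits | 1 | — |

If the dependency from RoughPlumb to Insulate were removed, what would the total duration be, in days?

Before: longest chain Permits→Framing→RoughPlumb→Insulate = 1+4+3+7 = 15, finish 15.
Without RoughPlumb→Insulate, Insulate's earliest start moves from 8 to 7.
The longest chain is now Permits→Framing→Windows→Insulate = 1+4+2+7 = 14, so the schedule takes 14 days.

14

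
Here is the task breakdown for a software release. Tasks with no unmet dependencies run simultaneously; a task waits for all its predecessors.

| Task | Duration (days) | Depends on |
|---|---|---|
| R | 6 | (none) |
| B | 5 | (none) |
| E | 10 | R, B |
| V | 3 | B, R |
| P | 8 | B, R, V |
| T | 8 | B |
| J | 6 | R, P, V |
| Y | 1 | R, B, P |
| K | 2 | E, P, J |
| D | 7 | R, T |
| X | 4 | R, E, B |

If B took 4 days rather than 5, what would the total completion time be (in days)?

The binding path is R→V→P→J→K = 6+3+8+6+2 = 25; finish at 25 days.
The longest path through B is only 24 days, so B has float 1.
No other chain overtakes it, so the finish is 25 days.

25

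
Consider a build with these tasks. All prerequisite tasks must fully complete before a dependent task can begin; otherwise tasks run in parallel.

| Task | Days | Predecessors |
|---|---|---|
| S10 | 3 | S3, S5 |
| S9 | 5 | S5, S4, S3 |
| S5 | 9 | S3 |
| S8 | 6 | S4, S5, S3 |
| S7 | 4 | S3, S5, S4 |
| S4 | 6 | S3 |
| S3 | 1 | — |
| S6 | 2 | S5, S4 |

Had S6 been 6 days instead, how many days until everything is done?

16

As given, the longest chain is S3→S5→S8 = 1+9+6 = 16, so the finish is 16 days.
S6 has 4 days of float (longest path through it is 12).
Now S3→S5→S6 = 1+9+6 = 16 is longest, so the finish becomes 16 days.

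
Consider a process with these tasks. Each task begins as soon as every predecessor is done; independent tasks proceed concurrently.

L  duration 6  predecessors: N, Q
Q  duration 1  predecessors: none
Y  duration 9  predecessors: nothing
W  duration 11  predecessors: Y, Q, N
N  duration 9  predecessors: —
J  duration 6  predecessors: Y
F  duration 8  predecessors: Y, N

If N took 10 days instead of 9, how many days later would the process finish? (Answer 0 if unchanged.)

The binding path is N→W = 9+11 = 20; finish at 20 days.
N is on the critical path; changing it to 10 makes that path 21 days.
That remains the longest chain; total 21 days.
Change in finish: 21 − 20 = +1 days.

1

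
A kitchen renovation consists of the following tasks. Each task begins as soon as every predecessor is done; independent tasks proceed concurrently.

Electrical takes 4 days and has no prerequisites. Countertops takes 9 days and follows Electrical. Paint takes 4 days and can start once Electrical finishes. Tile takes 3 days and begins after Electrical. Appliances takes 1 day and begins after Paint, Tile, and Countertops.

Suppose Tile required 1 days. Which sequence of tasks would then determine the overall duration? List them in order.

Actual critical path: Electrical→Countertops→Appliances = 4+9+1 = 14 ⇒ 14 days.
Tile has 6 days of float (longest path through it is 8).
The critical path is still Electrical→Countertops→Appliances; finish is now 14 days.

Electrical, Countertops, Appliances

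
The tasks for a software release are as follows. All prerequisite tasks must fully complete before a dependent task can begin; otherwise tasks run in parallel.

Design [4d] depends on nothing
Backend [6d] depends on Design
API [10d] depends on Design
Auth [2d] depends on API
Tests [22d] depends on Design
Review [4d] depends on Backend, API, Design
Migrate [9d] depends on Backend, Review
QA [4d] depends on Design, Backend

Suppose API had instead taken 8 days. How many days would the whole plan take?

26

Actual critical path: Design→API→Review→Migrate = 4+10+4+9 = 27 ⇒ 27 days.
API lies on that path, so at 8 days the path becomes 25 days.
New critical path: Design→Tests = 4+22 = 26 ⇒ 26 days.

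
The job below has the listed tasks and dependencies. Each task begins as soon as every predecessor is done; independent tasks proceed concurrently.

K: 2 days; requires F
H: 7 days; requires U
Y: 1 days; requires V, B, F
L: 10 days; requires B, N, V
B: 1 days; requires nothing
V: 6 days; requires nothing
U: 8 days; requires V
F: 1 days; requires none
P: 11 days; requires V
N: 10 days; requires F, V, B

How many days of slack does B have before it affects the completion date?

5

V→N→L = 6+10+10 = 26 sets the makespan at 26 days.
B finishes as early as 1 and must finish by 6.
Slack of B = 5 − 0 = 5 days.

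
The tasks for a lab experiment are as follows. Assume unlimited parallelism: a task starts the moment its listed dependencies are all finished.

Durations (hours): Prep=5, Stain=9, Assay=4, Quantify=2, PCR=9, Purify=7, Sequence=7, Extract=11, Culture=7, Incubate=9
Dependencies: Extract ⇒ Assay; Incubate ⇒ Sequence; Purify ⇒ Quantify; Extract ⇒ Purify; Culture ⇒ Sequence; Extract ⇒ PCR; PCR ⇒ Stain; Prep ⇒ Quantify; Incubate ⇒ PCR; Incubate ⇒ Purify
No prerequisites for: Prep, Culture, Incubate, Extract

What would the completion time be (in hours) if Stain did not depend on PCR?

20

With the dependency in place, Extract→PCR→Stain = 11+9+9 = 29 sets the finish at 29 hours.
Without PCR→Stain, Stain's earliest start moves from 20 to 0.
The longest chain is now Extract→PCR = 11+9 = 20, so the lab experiment takes 20 hours.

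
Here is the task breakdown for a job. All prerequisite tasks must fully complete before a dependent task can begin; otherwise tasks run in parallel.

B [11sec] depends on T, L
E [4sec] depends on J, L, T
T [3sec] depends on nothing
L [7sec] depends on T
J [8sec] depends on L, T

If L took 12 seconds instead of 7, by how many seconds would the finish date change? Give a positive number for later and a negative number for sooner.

As given, the longest chain is T→L→J→E = 3+7+8+4 = 22, so the finish is 22 seconds.
L is on the critical path; changing it to 12 makes that path 27 seconds.
No other chain overtakes it, so the finish is 27 seconds.
Change in finish: 27 − 22 = +5 seconds.

5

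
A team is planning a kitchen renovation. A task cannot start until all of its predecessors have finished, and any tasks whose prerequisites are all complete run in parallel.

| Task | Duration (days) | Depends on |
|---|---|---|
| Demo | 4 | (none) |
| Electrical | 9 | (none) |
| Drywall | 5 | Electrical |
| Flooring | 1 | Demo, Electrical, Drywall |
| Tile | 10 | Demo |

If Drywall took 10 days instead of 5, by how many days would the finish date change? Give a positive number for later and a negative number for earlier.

5

Baseline: Electrical→Drywall→Flooring = 9+5+1 = 15 → 15 days.
Drywall lies on that path, so at 10 days the path becomes 20 days.
That remains the longest chain; total 20 days.
Change in finish: 20 − 15 = +5 days.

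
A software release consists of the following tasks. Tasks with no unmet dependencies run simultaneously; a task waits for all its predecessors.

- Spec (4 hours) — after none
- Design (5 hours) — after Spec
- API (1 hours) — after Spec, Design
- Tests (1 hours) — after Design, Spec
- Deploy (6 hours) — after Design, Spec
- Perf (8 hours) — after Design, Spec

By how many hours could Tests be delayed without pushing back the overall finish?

Spec→Design→Perf = 4+5+8 = 17 sets the makespan at 17 hours.
The longest chain containing Tests totals 10 hours.
Float = 17 − 10 = 7.

7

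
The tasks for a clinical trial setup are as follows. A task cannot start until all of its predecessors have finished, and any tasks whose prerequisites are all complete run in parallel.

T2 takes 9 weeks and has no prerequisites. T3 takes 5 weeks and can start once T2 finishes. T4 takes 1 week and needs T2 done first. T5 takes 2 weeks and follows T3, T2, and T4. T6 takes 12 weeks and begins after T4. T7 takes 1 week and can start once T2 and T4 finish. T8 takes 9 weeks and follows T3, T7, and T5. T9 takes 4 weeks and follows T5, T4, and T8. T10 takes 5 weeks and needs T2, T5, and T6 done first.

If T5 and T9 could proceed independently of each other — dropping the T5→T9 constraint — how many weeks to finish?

With the dependency in place, T2→T3→T5→T8→T9 = 9+5+2+9+4 = 29 sets the finish at 29 weeks.
Dropping T5→T9 doesn't change T9's earliest start (25); another predecessor still binds.
The longest chain is now T2→T3→T5→T8→T9 = 9+5+2+9+4 = 29, so the clinical trial setup takes 29 weeks.

29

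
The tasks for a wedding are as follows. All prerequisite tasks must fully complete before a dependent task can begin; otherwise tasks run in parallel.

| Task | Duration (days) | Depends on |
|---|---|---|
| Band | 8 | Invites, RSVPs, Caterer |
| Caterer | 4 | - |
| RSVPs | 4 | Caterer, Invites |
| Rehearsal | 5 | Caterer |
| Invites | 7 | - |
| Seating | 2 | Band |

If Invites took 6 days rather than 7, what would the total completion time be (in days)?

20

Baseline: Invites→RSVPs→Band→Seating = 7+4+8+2 = 21 → 21 days.
Invites lies on that path, so at 6 days the path becomes 20 days.
No other chain overtakes it, so the finish is 20 days.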